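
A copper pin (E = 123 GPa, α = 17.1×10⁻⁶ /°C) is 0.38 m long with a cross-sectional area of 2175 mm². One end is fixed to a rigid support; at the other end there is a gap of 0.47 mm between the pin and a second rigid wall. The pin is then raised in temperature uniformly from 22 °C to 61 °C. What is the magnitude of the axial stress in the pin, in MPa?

σ ≈ 0 MPa

Unrestrained expansion: δ_free = αΔT L = 17.1×10⁻⁶ × 39 × 380 = 0.2534 mm.
Since δ_free = 0.253 mm is less than the 0.47 mm gap, the pin never touches the wall. No axial force develops.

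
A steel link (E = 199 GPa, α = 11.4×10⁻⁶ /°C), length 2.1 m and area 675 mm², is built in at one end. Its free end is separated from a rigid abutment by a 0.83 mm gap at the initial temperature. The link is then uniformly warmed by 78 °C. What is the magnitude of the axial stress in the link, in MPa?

Free thermal elongation = αΔT L = 11.4×10⁻⁶ × 78 × 2100 = 1.867 mm.
This exceeds the 0.83 mm gap, so the wall pushes back. The portion of expansion that must be recovered elastically is δ_free − gap = 1.867 − 0.83 = 1.037 mm.
So σ = E(δ_free − g)/L = 199×10³ × 1.037/2100 = 98.3 MPa.

σ ≈ 98.3 MPa (compressive)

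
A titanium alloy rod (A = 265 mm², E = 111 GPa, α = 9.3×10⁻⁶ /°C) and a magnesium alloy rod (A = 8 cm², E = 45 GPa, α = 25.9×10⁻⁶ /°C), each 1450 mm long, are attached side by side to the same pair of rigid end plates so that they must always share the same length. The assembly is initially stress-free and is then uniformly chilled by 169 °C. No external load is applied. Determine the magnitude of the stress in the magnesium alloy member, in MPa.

Equilibrium of a rigid end plate with no external load gives equal and opposite internal forces ±P in the two members. Since α_{magnesium alloy} > α_{titanium alloy}, cooling drives the magnesium alloy into tension and the titanium alloy into compression.
Equating the net (thermal + elastic) strains gives |α₁ − α₂|·ΔT = P·[1/(A₁E₁) + 1/(A₂E₂)].
|α₁ − α₂|·ΔT = 16.6×10⁻⁶ × 169 = 0.002805.
1/(A₁E₁) + 1/(A₂E₂) = 1/(265×111×10³) + 1/(800×45×10³) = 6.177×10⁻⁸ N⁻¹.
So P = 0.002805 / 6.177×10⁻⁸ = 45.41 kN.
σ_{magnesium alloy} = P/A₂ = 45410/800 = 56.77 MPa, tensile.

σ ≈ 56.8 MPa (tensile)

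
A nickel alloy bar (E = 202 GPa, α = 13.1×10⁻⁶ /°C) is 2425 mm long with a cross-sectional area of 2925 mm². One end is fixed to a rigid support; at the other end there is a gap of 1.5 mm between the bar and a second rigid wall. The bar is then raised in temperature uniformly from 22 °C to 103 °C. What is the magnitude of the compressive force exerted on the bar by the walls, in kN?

P ≈ 261 kN

Unrestrained expansion: δ_free = αΔT L = 13.1×10⁻⁶ × 81 × 2425 = 2.573 mm.
This exceeds the 1.5 mm gap, so the wall pushes back. The portion of expansion that must be recovered elastically is δ_free − gap = 2.573 − 1.5 = 1.073 mm.
So σ = E(δ_free − g)/L = 202×10³ × 1.073/2425 = 89.39 MPa.
Force on the wall = σA = 89.39 × 2925 mm² = 261.5 kN.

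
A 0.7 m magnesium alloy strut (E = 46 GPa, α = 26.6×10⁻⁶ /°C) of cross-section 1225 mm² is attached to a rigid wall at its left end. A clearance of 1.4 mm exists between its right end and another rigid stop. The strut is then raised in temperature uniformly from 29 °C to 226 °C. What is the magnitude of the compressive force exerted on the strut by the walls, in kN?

P ≈ 183 kN

Unrestrained expansion: δ_free = αΔT L = 26.6×10⁻⁶ × 197 × 700 = 3.668 mm.
The gap closes (δ_free > 1.4 mm) and the wall then resists a further 3.668 − 1.4 = 2.268 mm of expansion.
So σ = E(δ_free − g)/L = 46×10³ × 2.268/700 = 149 MPa.
Force on the wall = σA = 149 × 1225 mm² = 182.6 kN.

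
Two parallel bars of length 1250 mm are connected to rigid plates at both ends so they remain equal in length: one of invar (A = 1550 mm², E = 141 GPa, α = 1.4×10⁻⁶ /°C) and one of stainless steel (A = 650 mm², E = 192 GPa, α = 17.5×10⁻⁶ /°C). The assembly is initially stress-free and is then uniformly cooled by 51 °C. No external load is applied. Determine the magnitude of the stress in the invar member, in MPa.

Both members must finish at the same length. With the larger α, the stainless steel tends to over-contract; the plates restrain it, putting the stainless steel in tension and the invar in compression. With no external load the two internal forces are equal and opposite, magnitude P.
Equating the net (thermal + elastic) strains gives |α₁ − α₂|·ΔT = P·[1/(A₁E₁) + 1/(A₂E₂)].
|α₁ − α₂|·ΔT = 16.1×10⁻⁶ × 51 = 0.0008211.
1/(A₁E₁) + 1/(A₂E₂) = 1/(1550×141×10³) + 1/(650×192×10³) = 1.259×10⁻⁸ N⁻¹.
P = 0.0008211 / 1.259×10⁻⁸ = 65230 N = 65.23 kN.
σ_{invar} = P/A₁ = 65230/1550 = 42.08 MPa, compressive.

σ ≈ 42.1 MPa (compressive)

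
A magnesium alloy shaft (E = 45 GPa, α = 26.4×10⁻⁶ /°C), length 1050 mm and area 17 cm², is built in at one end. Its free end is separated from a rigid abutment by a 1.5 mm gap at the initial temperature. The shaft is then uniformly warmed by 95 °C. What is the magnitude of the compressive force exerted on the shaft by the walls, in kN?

If the wall were absent the shaft would grow by αΔT L = 26.4×10⁻⁶ × 95 × 1050 = 2.633 mm.
The gap closes (δ_free > 1.5 mm) and the wall then resists a further 2.633 − 1.5 = 1.133 mm of expansion.
That suppressed elongation corresponds to σ = E·Δ/L = 45×10³ × 1.133/1050 = 48.57 MPa.
P = σA = 48.57 × 1700 = 82.58 kN.

P ≈ 82.6 kN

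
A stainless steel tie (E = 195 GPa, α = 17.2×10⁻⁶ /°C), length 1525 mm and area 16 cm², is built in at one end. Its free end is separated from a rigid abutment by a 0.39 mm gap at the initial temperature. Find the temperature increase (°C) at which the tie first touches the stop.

ΔT ≈ 14.9 °C

The gap closes when αΔT L = 0.39 mm, since the tie is still unstressed at that instant.
So ΔT = g/(αL) = 0.39/(17.2×10⁻⁶ × 1525) = 14.87 °C.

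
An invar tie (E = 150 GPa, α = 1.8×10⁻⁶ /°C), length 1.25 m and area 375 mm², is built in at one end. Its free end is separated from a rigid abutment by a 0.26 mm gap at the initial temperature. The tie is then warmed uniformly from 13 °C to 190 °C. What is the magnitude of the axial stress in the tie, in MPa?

If the wall were absent the tie would grow by αΔT L = 1.8×10⁻⁶ × 177 × 1250 = 0.3982 mm.
After closing the 0.26 mm clearance, 0.3982 − 0.26 = 0.1382 mm of expansion remains to be suppressed by the wall.
Compatibility: PL/(AE) = 0.1382 mm, so σ = P/A = E × (0.1382/1250) = 16.59 MPa.

σ ≈ 16.6 MPa (compressive)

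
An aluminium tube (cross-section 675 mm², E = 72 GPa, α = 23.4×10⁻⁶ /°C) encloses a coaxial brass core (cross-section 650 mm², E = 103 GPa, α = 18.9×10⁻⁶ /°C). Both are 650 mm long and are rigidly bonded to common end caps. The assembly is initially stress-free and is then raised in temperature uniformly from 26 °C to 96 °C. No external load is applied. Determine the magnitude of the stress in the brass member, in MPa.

σ ≈ 13.6 MPa (tensile)

Both members must finish at the same length. With the larger α, the aluminium tends to over-expand; the plates restrain it, putting the aluminium in compression and the brass in tension. With no external load the two internal forces are equal and opposite, magnitude P.
Equating the net (thermal + elastic) strains gives |α₁ − α₂|·ΔT = P·[1/(A₁E₁) + 1/(A₂E₂)].
|α₁ − α₂|·ΔT = 4.5×10⁻⁶ × 70 = 0.000315.
1/(A₁E₁) + 1/(A₂E₂) = 1/(675×72×10³) + 1/(650×103×10³) = 3.551×10⁻⁸ N⁻¹.
P = 0.000315 / 3.551×10⁻⁸ = 8870 N = 8.87 kN.
σ_{brass} = P/A₂ = 8870/650 = 13.65 MPa, tensile.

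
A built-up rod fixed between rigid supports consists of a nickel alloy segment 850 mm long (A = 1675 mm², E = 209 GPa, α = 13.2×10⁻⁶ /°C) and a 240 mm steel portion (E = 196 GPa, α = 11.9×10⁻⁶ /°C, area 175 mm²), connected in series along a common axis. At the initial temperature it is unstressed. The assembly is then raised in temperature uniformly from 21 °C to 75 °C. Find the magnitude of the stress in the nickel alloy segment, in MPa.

Free thermal expansion of the whole bar: Σ αᵢΔT Lᵢ = 13.2×10⁻⁶×54×850 + 11.9×10⁻⁶×54×240 = 0.7601 mm.
Since the ends are fixed, an axial force P builds up, equal in every segment, with P · Σ Lᵢ/(AᵢEᵢ) = δ_free.
Σ Lᵢ/(AᵢEᵢ) = 850/(1675×209×10³) + 240/(175×196×10³) = 9.425×10⁻⁶ mm/N.
Hence P = δ_free / Σ(L/AE) = 0.7601/9.425×10⁻⁶ = 80.65 kN (compressive).
σ_{nickel alloy} = P / A = 80650 / 1675 = 48.15 MPa.

σ ≈ 48.1 MPa (compressive)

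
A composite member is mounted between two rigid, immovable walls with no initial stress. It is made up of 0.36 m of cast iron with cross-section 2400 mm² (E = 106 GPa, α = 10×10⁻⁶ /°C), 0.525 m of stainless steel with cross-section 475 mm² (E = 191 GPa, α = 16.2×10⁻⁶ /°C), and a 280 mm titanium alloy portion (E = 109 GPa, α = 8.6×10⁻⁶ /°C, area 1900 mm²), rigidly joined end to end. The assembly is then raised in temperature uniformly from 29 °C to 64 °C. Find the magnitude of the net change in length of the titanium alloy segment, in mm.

|ΔL| ≈ 0.00399 mm

If the supports were absent, the total length change would be Σ αᵢΔT Lᵢ = 10×10⁻⁶×35×360 + 16.2×10⁻⁶×35×525 + 8.6×10⁻⁶×35×280 = 0.508 mm.
The walls prevent any net length change, so an axial force P (same in every segment) develops. Compatibility: P · Σ Lᵢ/(AᵢEᵢ) = δ_free.
Σ Lᵢ/(AᵢEᵢ) = 360/(2400×106×10³) + 525/(475×191×10³) + 280/(1900×109×10³) = 8.554×10⁻⁶ mm/N.
P = 0.508 / 8.554×10⁻⁶ = 59380 N = 59.38 kN, compressive.
For the titanium alloy segment, free thermal change = 8.6×10⁻⁶×35×280 = 0.08428 mm and elastic change from P = 59380×280/(1900×109×10³) = 0.08029 mm; these oppose, so the net change is 0.00399 mm (segment lengthens).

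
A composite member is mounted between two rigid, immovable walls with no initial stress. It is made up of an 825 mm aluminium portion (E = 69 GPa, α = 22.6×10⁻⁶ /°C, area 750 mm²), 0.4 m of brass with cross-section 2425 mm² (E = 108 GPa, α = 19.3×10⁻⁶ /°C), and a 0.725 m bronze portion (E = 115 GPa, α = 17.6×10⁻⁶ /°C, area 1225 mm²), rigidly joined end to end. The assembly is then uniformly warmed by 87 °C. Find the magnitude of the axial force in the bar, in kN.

P ≈ 151 kN (compressive)

Free thermal expansion of the whole bar: Σ αᵢΔT Lᵢ = 22.6×10⁻⁶×87×825 + 19.3×10⁻⁶×87×400 + 17.6×10⁻⁶×87×725 = 3.404 mm.
The walls prevent any net length change, so an axial force P (same in every segment) develops. Compatibility: P · Σ Lᵢ/(AᵢEᵢ) = δ_free.
Σ Lᵢ/(AᵢEᵢ) = 825/(750×69×10³) + 400/(2425×108×10³) + 725/(1225×115×10³) = 2.262×10⁻⁵ mm/N.
P = 3.404 / 2.262×10⁻⁵ = 150500 N = 150.5 kN, compressive.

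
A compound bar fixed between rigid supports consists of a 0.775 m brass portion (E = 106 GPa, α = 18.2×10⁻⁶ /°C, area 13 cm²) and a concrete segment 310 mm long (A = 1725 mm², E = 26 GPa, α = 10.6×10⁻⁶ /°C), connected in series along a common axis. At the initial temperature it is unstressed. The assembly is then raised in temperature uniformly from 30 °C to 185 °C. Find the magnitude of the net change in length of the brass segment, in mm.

|ΔL| ≈ 0.977 mm

Free thermal expansion of the whole bar: Σ αᵢΔT Lᵢ = 18.2×10⁻⁶×155×775 + 10.6×10⁻⁶×155×310 = 2.696 mm.
The walls prevent any net length change, so an axial force P (same in every segment) develops. Compatibility: P · Σ Lᵢ/(AᵢEᵢ) = δ_free.
Σ Lᵢ/(AᵢEᵢ) = 775/(1300×106×10³) + 310/(1725×26×10³) = 1.254×10⁻⁵ mm/N.
So P = 2.696 / 1.254×10⁻⁵ = 215 kN, compressive.
For the brass segment, free thermal change = 18.2×10⁻⁶×155×775 = 2.186 mm and elastic change from P = 215000×775/(1300×106×10³) = 1.209 mm; these oppose, so the net change is 0.977 mm (segment lengthens).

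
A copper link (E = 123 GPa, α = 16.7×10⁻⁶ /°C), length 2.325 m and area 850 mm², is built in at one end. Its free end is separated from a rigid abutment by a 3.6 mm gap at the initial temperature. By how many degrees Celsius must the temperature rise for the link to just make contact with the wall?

The gap closes when αΔT L = 3.6 mm, since the link is still unstressed at that instant.
So ΔT = g/(αL) = 3.6/(16.7×10⁻⁶ × 2325) = 92.72 °C.

ΔT ≈ 92.7 °C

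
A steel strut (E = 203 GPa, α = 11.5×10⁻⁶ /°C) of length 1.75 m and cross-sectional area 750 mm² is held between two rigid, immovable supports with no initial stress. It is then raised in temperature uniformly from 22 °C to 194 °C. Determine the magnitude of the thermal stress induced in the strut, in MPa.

With length fixed, the mechanical strain must cancel the thermal strain αΔT = 11.5×10⁻⁶ × 172 = 1978×10⁻⁶.
σ = EαΔT = 203×10³ × 11.5×10⁻⁶ × 172 = 401.5 MPa (compressive; the strut is trying to expand).

σ ≈ 402 MPa (compressive)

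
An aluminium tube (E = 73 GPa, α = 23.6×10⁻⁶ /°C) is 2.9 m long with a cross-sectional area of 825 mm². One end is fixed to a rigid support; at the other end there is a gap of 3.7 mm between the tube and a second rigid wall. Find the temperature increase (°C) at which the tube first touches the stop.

ΔT ≈ 54.1 °C

The gap closes when αΔT L = 3.7 mm, since the tube is still unstressed at that instant.
ΔT = 3.7 / (23.6×10⁻⁶ × 2900) = 54.06 °C.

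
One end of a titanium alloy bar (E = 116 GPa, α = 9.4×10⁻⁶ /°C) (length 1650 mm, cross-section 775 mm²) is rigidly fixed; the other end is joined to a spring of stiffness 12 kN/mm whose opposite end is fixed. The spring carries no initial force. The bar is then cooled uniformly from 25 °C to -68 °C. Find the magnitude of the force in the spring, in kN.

P ≈ 14.2 kN

Free thermal contraction: δ_free = αΔT L = 9.4×10⁻⁶ × 93 × 1650 = 1.442 mm.
Let P be the tensile force in the spring. The bar extends elastically by PL/(AE) and the spring stretches by P/k; together these equal δ_free.
P [ L/(AE) + 1/k ] = δ_free → P [ 1650/(775×116×10³) + 1/(12×10³) ] = 1.442.
P = 1.442 / 0.0001017 = 14180 N.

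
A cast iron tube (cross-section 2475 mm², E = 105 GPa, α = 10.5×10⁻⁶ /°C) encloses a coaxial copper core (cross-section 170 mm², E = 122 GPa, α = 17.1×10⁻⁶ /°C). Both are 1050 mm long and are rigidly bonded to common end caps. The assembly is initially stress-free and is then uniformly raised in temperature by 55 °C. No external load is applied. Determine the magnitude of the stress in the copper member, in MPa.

Both members must finish at the same length. With the larger α, the copper tends to over-expand; the plates restrain it, putting the copper in compression and the cast iron in tension. With no external load the two internal forces are equal and opposite, magnitude P.
Equating the net (thermal + elastic) strains gives |α₁ − α₂|·ΔT = P·[1/(A₁E₁) + 1/(A₂E₂)].
|α₁ − α₂|·ΔT = 6.6×10⁻⁶ × 55 = 0.000363.
1/(A₁E₁) + 1/(A₂E₂) = 1/(2475×105×10³) + 1/(170×122×10³) = 5.206×10⁻⁸ N⁻¹.
P = 0.000363 / 5.206×10⁻⁸ = 6972 N = 6.972 kN.
σ_{copper} = P/A₂ = 6972/170 = 41.01 MPa, compressive.

σ ≈ 41 MPa (compressive)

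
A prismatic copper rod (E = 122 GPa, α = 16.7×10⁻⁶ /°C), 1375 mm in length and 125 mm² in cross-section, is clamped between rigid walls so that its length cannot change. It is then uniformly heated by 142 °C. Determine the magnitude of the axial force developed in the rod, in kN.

P ≈ 36.2 kN (compressive)

Full restraint means ε = 0, so the stress is σ = EαΔT = 122×10³ × 16.7×10⁻⁶ × 142 = 289.3 MPa.
P = AEαΔT = 125 × 122×10³ × 16.7×10⁻⁶ × 142 = 36.16 kN (compressive).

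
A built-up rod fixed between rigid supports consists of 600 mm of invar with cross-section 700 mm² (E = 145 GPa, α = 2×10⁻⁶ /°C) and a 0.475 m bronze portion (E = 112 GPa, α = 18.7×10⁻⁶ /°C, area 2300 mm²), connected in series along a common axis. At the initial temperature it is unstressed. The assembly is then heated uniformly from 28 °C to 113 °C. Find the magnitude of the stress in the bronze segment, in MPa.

σ ≈ 48 MPa (compressive)

Free thermal expansion of the whole bar: Σ αᵢΔT Lᵢ = 2×10⁻⁶×85×600 + 18.7×10⁻⁶×85×475 = 0.857 mm.
The rigid supports impose zero overall length change; the single axial force P common to all segments must satisfy P Σ Lᵢ/(AᵢEᵢ) = δ_free.
The series flexibility is Σ Lᵢ/(AᵢEᵢ) = 600/(700×145×10³) + 475/(2300×112×10³) = 7.755×10⁻⁶ mm/N.
So P = 0.857 / 7.755×10⁻⁶ = 110.5 kN, compressive.
σ_{bronze} = P / A = 110500 / 2300 = 48.05 MPa.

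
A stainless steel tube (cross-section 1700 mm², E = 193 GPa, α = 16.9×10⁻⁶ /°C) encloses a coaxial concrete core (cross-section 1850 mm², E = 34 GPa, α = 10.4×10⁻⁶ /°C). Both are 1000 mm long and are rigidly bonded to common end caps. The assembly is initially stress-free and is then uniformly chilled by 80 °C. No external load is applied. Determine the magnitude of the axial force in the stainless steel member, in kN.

The stainless steel has the larger α, so on cooling it would change length more than the concrete if both were free. The rigid plates force a common final length, so the stainless steel is put into tension and the concrete into compression, with equal and opposite forces P (no external load).
Setting the final lengths equal and cancelling L: (α₁ − α₂)ΔT = P/(A₁E₁) + P/(A₂E₂).
|α₁ − α₂|·ΔT = 6.5×10⁻⁶ × 80 = 0.00052.
1/(A₁E₁) + 1/(A₂E₂) = 1/(1700×193×10³) + 1/(1850×34×10³) = 1.895×10⁻⁸ N⁻¹.
So P = 0.00052 / 1.895×10⁻⁸ = 27.45 kN.

P ≈ 27.4 kN (tensile in the stainless steel)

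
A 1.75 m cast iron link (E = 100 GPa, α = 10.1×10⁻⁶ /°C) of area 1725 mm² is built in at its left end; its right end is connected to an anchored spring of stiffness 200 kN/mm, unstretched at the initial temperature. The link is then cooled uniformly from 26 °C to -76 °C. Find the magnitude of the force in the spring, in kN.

Free thermal contraction: δ_free = αΔT L = 10.1×10⁻⁶ × 102 × 1750 = 1.803 mm.
Let P be the tensile force in the spring. The link extends elastically by PL/(AE) and the spring stretches by P/k; together these equal δ_free.
So P = δ_free / [L/(AE) + 1/k] = 1.803 / [ 1750/(1725×100×10³) + 1/(200×10³) ].
P = 1.803 / 1.514×10⁻⁵ = 119000 N.

P ≈ 119 kN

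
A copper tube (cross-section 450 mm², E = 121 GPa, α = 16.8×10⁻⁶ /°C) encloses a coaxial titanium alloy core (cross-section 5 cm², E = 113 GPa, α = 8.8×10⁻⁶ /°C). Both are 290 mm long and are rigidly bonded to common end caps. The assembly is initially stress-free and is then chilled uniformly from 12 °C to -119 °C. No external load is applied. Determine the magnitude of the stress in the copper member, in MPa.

The copper has the larger α, so on cooling it would change length more than the titanium alloy if both were free. The rigid plates force a common final length, so the copper is put into tension and the titanium alloy into compression, with equal and opposite forces P (no external load).
Equating the net (thermal + elastic) strains gives |α₁ − α₂|·ΔT = P·[1/(A₁E₁) + 1/(A₂E₂)].
|α₁ − α₂|·ΔT = 8×10⁻⁶ × 131 = 0.001048.
1/(A₁E₁) + 1/(A₂E₂) = 1/(450×121×10³) + 1/(500×113×10³) = 3.606×10⁻⁸ N⁻¹.
P = 0.001048 / 3.606×10⁻⁸ = 29060 N = 29.06 kN.
σ_{copper} = P/A₁ = 29060/450 = 64.58 MPa, tensile.

σ ≈ 64.6 MPa (tensile)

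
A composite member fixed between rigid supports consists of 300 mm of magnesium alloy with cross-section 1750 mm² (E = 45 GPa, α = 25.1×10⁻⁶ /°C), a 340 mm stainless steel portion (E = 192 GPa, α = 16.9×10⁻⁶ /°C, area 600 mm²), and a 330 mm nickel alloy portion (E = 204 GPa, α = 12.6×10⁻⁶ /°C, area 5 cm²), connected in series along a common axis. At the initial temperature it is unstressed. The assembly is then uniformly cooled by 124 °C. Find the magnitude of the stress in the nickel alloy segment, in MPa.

If the supports were absent, the total length change would be Σ αᵢΔT Lᵢ = 25.1×10⁻⁶×124×300 + 16.9×10⁻⁶×124×340 + 12.6×10⁻⁶×124×330 = 2.162 mm.
The walls prevent any net length change, so an axial force P (same in every segment) develops. Compatibility: P · Σ Lᵢ/(AᵢEᵢ) = δ_free.
Σ Lᵢ/(AᵢEᵢ) = 300/(1750×45×10³) + 340/(600×192×10³) + 330/(500×204×10³) = 9.996×10⁻⁶ mm/N.
So P = 2.162 / 9.996×10⁻⁶ = 216.3 kN, tensile.
σ_{nickel alloy} = P / A = 216300 / 500 = 432.5 MPa.

σ ≈ 433 MPa (tensile)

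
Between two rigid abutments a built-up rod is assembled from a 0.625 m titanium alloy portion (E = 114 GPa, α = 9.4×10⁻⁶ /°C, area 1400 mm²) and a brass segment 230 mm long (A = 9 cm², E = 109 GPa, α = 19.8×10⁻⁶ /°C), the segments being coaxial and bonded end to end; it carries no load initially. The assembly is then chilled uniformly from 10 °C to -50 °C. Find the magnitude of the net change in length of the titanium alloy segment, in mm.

|ΔL| ≈ 0.0389 mm

With the walls removed the bar would change length by δ_free = Σ αᵢΔT Lᵢ = 9.4×10⁻⁶×60×625 + 19.8×10⁻⁶×60×230 = 0.6257 mm.
The walls prevent any net length change, so an axial force P (same in every segment) develops. Compatibility: P · Σ Lᵢ/(AᵢEᵢ) = δ_free.
Σ Lᵢ/(AᵢEᵢ) = 625/(1400×114×10³) + 230/(900×109×10³) = 6.261×10⁻⁶ mm/N.
Hence P = δ_free / Σ(L/AE) = 0.6257/6.261×10⁻⁶ = 99.95 kN (tensile).
For the titanium alloy segment, free thermal change = 9.4×10⁻⁶×60×625 = 0.3525 mm and elastic change from P = 99950×625/(1400×114×10³) = 0.3914 mm; these oppose, so the net change is 0.0389 mm (segment lengthens).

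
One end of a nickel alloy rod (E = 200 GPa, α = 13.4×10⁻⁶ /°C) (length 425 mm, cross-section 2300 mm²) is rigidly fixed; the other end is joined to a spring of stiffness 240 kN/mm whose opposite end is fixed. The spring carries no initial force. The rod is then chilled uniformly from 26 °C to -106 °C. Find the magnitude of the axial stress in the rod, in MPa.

If the spring were absent the rod would shorten by αΔT L = 13.4×10⁻⁶ × 132 × 425 = 0.7517 mm.
Let P be the tensile force in the spring. The rod extends elastically by PL/(AE) and the spring stretches by P/k; together these equal δ_free.
So P = δ_free / [L/(AE) + 1/k] = 0.7517 / [ 425/(2300×200×10³) + 1/(240×10³) ].
P = 0.7517 / 5.091×10⁻⁶ = 147700 N.
σ = P/A = 147700/2300 = 64.21 MPa.

σ ≈ 64.2 MPa (tensile)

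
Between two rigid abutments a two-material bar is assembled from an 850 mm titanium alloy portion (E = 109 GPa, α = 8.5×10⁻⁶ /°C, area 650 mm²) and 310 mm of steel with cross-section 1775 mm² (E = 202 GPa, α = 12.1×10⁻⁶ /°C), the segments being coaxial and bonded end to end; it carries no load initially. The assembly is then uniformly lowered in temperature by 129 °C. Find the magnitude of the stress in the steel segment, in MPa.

σ ≈ 62 MPa (tensile)

Free thermal contraction of the whole bar: Σ αᵢΔT Lᵢ = 8.5×10⁻⁶×129×850 + 12.1×10⁻⁶×129×310 = 1.416 mm.
The walls prevent any net length change, so an axial force P (same in every segment) develops. Compatibility: P · Σ Lᵢ/(AᵢEᵢ) = δ_free.
Σ Lᵢ/(AᵢEᵢ) = 850/(650×109×10³) + 310/(1775×202×10³) = 1.286×10⁻⁵ mm/N.
So P = 1.416 / 1.286×10⁻⁵ = 110.1 kN, tensile.
σ_{steel} = P / A = 110100 / 1775 = 62.02 MPa.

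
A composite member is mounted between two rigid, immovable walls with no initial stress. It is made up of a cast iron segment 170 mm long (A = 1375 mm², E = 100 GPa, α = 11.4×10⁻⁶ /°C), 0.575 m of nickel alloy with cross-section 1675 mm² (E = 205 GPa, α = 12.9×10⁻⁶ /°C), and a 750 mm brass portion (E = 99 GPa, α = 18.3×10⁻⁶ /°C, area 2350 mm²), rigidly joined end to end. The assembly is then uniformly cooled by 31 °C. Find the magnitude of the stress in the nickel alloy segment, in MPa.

σ ≈ 69.6 MPa (tensile)

Free thermal contraction of the whole bar: Σ αᵢΔT Lᵢ = 11.4×10⁻⁶×31×170 + 12.9×10⁻⁶×31×575 + 18.3×10⁻⁶×31×750 = 0.7155 mm.
The walls prevent any net length change, so an axial force P (same in every segment) develops. Compatibility: P · Σ Lᵢ/(AᵢEᵢ) = δ_free.
The series flexibility is Σ Lᵢ/(AᵢEᵢ) = 170/(1375×100×10³) + 575/(1675×205×10³) + 750/(2350×99×10³) = 6.135×10⁻⁶ mm/N.
Hence P = δ_free / Σ(L/AE) = 0.7155/6.135×10⁻⁶ = 116.6 kN (tensile).
σ_{nickel alloy} = P / A = 116600 / 1675 = 69.63 MPa.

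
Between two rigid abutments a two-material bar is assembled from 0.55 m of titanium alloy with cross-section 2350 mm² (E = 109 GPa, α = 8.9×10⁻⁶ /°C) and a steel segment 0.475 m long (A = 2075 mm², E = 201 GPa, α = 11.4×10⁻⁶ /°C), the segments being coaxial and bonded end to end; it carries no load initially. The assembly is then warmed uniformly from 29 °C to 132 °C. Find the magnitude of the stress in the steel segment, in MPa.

σ ≈ 156 MPa (compressive)

Free thermal expansion of the whole bar: Σ αᵢΔT Lᵢ = 8.9×10⁻⁶×103×550 + 11.4×10⁻⁶×103×475 = 1.062 mm.
Since the ends are fixed, an axial force P builds up, equal in every segment, with P · Σ Lᵢ/(AᵢEᵢ) = δ_free.
Σ Lᵢ/(AᵢEᵢ) = 550/(2350×109×10³) + 475/(2075×201×10³) = 3.286×10⁻⁶ mm/N.
Hence P = δ_free / Σ(L/AE) = 1.062/3.286×10⁻⁶ = 323.2 kN (compressive).
σ_{steel} = P / A = 323200 / 2075 = 155.7 MPa.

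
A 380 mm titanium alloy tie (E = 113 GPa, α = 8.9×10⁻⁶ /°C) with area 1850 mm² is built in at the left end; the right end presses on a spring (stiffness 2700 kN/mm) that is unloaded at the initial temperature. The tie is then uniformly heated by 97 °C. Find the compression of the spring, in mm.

Free thermal expansion: δ_free = αΔT L = 8.9×10⁻⁶ × 97 × 380 = 0.3281 mm.
Let P be the compressive force at the spring. The tie shortens elastically by PL/(AE) and the spring compresses by P/k; together these equal δ_free.
So P = δ_free / [L/(AE) + 1/k] = 0.3281 / [ 380/(1850×113×10³) + 1/(2700×10³) ].
P = 0.3281 / 2.188×10⁻⁶ = 149900 N.
Spring compression = P/k = 149900/(2700×10³) = 0.05553 mm.

δ ≈ 0.0555 mm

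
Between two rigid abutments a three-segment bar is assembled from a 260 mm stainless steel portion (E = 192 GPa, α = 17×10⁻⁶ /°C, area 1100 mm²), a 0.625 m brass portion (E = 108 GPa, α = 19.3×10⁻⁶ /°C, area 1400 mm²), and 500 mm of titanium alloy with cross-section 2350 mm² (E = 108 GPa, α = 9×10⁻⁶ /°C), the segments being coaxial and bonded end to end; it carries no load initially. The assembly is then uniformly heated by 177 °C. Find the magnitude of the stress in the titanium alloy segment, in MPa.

σ ≈ 215 MPa (compressive)

With the walls removed the bar would change length by δ_free = Σ αᵢΔT Lᵢ = 17×10⁻⁶×177×260 + 19.3×10⁻⁶×177×625 + 9×10⁻⁶×177×500 = 3.714 mm.
Since the ends are fixed, an axial force P builds up, equal in every segment, with P · Σ Lᵢ/(AᵢEᵢ) = δ_free.
Σ Lᵢ/(AᵢEᵢ) = 260/(1100×192×10³) + 625/(1400×108×10³) + 500/(2350×108×10³) = 7.335×10⁻⁶ mm/N.
P = 3.714 / 7.335×10⁻⁶ = 506300 N = 506.3 kN, compressive.
σ_{titanium alloy} = P / A = 506300 / 2350 = 215.5 MPa.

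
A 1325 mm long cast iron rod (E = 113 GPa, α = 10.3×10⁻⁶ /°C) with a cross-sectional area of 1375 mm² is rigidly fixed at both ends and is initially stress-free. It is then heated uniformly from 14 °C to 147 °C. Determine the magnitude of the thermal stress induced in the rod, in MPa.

σ ≈ 155 MPa (compressive)

Because both ends are immovable the net strain is zero, and the suppressed thermal strain is αΔT = 10.3×10⁻⁶ × 133 = 1369.9×10⁻⁶.
The stress required to suppress this strain is σ = Eε = 113×10³ × 1369.9×10⁻⁶ = 154.8 MPa, compressive since the rod is trying to expand.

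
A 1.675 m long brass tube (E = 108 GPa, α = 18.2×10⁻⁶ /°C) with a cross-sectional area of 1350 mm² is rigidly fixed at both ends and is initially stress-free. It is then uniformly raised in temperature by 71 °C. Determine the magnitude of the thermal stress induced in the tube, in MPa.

The supports are rigid, so the total axial strain is zero. The restrained thermal strain is ε = αΔT = 18.2×10⁻⁶ × 71 = 1292.2×10⁻⁶.
σ = EαΔT = 108×10³ × 18.2×10⁻⁶ × 71 = 139.6 MPa (compressive; the tube is trying to expand).

σ ≈ 140 MPa (compressive)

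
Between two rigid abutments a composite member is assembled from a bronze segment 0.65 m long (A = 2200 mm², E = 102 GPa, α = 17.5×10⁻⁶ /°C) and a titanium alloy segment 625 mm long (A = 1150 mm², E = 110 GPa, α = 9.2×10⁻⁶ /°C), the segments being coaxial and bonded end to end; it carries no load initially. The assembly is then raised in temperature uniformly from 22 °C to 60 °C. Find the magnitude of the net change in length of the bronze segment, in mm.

Free thermal expansion of the whole bar: Σ αᵢΔT Lᵢ = 17.5×10⁻⁶×38×650 + 9.2×10⁻⁶×38×625 = 0.6507 mm.
The walls prevent any net length change, so an axial force P (same in every segment) develops. Compatibility: P · Σ Lᵢ/(AᵢEᵢ) = δ_free.
Σ Lᵢ/(AᵢEᵢ) = 650/(2200×102×10³) + 625/(1150×110×10³) = 7.837×10⁻⁶ mm/N.
P = 0.6507 / 7.837×10⁻⁶ = 83030 N = 83.03 kN, compressive.
For the bronze segment, free thermal change = 17.5×10⁻⁶×38×650 = 0.4322 mm and elastic change from P = 83030×650/(2200×102×10³) = 0.2405 mm; these oppose, so the net change is 0.192 mm (segment lengthens).

|ΔL| ≈ 0.192 mm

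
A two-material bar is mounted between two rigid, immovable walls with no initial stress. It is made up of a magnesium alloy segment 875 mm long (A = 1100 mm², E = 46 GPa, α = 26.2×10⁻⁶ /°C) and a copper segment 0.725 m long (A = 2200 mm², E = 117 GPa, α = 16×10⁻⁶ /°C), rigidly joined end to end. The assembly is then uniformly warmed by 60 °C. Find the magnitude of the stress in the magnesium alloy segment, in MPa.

If the supports were absent, the total length change would be Σ αᵢΔT Lᵢ = 26.2×10⁻⁶×60×875 + 16×10⁻⁶×60×725 = 2.071 mm.
The rigid supports impose zero overall length change; the single axial force P common to all segments must satisfy P Σ Lᵢ/(AᵢEᵢ) = δ_free.
The series flexibility is Σ Lᵢ/(AᵢEᵢ) = 875/(1100×46×10³) + 725/(2200×117×10³) = 2.011×10⁻⁵ mm/N.
So P = 2.071 / 2.011×10⁻⁵ = 103 kN, compressive.
σ_{magnesium alloy} = P / A = 103000 / 1100 = 93.65 MPa.

σ ≈ 93.6 MPa (compressive)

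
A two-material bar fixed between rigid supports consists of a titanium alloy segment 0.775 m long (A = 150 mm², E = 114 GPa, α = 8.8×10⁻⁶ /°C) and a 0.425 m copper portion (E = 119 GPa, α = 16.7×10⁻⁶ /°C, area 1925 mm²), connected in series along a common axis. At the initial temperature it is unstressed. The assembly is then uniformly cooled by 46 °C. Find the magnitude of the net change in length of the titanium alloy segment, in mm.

If the supports were absent, the total length change would be Σ αᵢΔT Lᵢ = 8.8×10⁻⁶×46×775 + 16.7×10⁻⁶×46×425 = 0.6402 mm.
Since the ends are fixed, an axial force P builds up, equal in every segment, with P · Σ Lᵢ/(AᵢEᵢ) = δ_free.
The series flexibility is Σ Lᵢ/(AᵢEᵢ) = 775/(150×114×10³) + 425/(1925×119×10³) = 4.718×10⁻⁵ mm/N.
P = 0.6402 / 4.718×10⁻⁵ = 13570 N = 13.57 kN, tensile.
For the titanium alloy segment, free thermal change = 8.8×10⁻⁶×46×775 = 0.3137 mm and elastic change from P = 13570×775/(150×114×10³) = 0.615 mm; these oppose, so the net change is 0.301 mm (segment lengthens).

|ΔL| ≈ 0.301 mm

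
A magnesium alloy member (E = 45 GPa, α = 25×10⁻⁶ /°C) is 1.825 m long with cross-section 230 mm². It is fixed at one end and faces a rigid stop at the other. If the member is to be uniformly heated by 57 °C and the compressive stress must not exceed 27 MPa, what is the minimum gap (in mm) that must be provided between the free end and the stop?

Free expansion if unrestrained: δ_free = αΔT L = 25×10⁻⁶ × 57 × 1825 = 2.601 mm.
A stress of 27 MPa corresponds to the wall pushing the member back by σL/E = 27×1825/(45×10³) = 1.095 mm.
The gap must absorb the remainder: g_min = 2.601 − 1.095 = 1.506 mm.

g ≈ 1.51 mm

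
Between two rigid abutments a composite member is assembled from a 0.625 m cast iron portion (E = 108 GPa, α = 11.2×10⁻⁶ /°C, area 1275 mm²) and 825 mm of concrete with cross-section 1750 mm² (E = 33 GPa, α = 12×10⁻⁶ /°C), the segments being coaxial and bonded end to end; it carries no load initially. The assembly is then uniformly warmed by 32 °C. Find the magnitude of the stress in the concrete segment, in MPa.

σ ≈ 16.4 MPa (compressive)

With the walls removed the bar would change length by δ_free = Σ αᵢΔT Lᵢ = 11.2×10⁻⁶×32×625 + 12×10⁻⁶×32×825 = 0.5408 mm.
The walls prevent any net length change, so an axial force P (same in every segment) develops. Compatibility: P · Σ Lᵢ/(AᵢEᵢ) = δ_free.
The series flexibility is Σ Lᵢ/(AᵢEᵢ) = 625/(1275×108×10³) + 825/(1750×33×10³) = 1.882×10⁻⁵ mm/N.
So P = 0.5408 / 1.882×10⁻⁵ = 28.73 kN, compressive.
σ_{concrete} = P / A = 28730 / 1750 = 16.42 MPa.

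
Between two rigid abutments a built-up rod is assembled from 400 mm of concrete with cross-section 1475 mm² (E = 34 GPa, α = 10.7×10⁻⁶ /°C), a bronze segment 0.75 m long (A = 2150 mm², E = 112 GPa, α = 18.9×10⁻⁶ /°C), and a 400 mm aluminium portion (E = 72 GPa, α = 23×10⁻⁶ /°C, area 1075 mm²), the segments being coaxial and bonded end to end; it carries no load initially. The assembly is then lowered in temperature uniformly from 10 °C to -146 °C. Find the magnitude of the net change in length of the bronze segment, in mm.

Free thermal contraction of the whole bar: Σ αᵢΔT Lᵢ = 10.7×10⁻⁶×156×400 + 18.9×10⁻⁶×156×750 + 23×10⁻⁶×156×400 = 4.314 mm.
The rigid supports impose zero overall length change; the single axial force P common to all segments must satisfy P Σ Lᵢ/(AᵢEᵢ) = δ_free.
The series flexibility is Σ Lᵢ/(AᵢEᵢ) = 400/(1475×34×10³) + 750/(2150×112×10³) + 400/(1075×72×10³) = 1.626×10⁻⁵ mm/N.
P = 4.314 / 1.626×10⁻⁵ = 265300 N = 265.3 kN, tensile.
For the bronze segment, free thermal change = 18.9×10⁻⁶×156×750 = 2.211 mm and elastic change from P = 265300×750/(2150×112×10³) = 0.8265 mm; these oppose, so the net change is 1.38 mm (segment shortens).

|ΔL| ≈ 1.38 mm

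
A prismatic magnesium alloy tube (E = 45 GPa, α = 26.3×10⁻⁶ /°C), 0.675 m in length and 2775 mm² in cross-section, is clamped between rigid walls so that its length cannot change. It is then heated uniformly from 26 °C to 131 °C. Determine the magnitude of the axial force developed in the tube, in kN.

P ≈ 345 kN (compressive)

Full restraint means ε = 0, so the stress is σ = EαΔT = 45×10³ × 26.3×10⁻⁶ × 105 = 124.3 MPa.
Then P = σA = 124.3 × 2775 mm² = 344.8 kN, compressive.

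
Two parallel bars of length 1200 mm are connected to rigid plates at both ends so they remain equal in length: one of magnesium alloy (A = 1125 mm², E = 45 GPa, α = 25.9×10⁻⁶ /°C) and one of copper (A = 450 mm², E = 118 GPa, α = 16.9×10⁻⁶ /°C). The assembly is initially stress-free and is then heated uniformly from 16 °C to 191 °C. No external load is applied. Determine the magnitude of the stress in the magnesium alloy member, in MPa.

σ ≈ 36.3 MPa (compressive)

The magnesium alloy has the larger α, so on heating it would change length more than the copper if both were free. The rigid plates force a common final length, so the magnesium alloy is put into compression and the copper into tension, with equal and opposite forces P (no external load).
Setting the final lengths equal and cancelling L: (α₁ − α₂)ΔT = P/(A₁E₁) + P/(A₂E₂).
|α₁ − α₂|·ΔT = 9×10⁻⁶ × 175 = 0.001575.
1/(A₁E₁) + 1/(A₂E₂) = 1/(1125×45×10³) + 1/(450×118×10³) = 3.859×10⁻⁸ N⁻¹.
So P = 0.001575 / 3.859×10⁻⁸ = 40.82 kN.
σ_{magnesium alloy} = P/A₁ = 40820/1125 = 36.28 MPa, compressive.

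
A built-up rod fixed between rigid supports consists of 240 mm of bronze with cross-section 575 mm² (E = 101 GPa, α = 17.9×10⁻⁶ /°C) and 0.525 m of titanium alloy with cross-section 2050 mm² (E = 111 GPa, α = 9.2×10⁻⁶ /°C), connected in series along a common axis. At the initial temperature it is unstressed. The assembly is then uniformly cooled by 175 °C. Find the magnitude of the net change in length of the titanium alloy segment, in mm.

|ΔL| ≈ 0.273 mm

If the supports were absent, the total length change would be Σ αᵢΔT Lᵢ = 17.9×10⁻⁶×175×240 + 9.2×10⁻⁶×175×525 = 1.597 mm.
The rigid supports impose zero overall length change; the single axial force P common to all segments must satisfy P Σ Lᵢ/(AᵢEᵢ) = δ_free.
Σ Lᵢ/(AᵢEᵢ) = 240/(575×101×10³) + 525/(2050×111×10³) = 6.44×10⁻⁶ mm/N.
So P = 1.597 / 6.44×10⁻⁶ = 248 kN, tensile.
For the titanium alloy segment, free thermal change = 9.2×10⁻⁶×175×525 = 0.8452 mm and elastic change from P = 248000×525/(2050×111×10³) = 0.5722 mm; these oppose, so the net change is 0.273 mm (segment shortens).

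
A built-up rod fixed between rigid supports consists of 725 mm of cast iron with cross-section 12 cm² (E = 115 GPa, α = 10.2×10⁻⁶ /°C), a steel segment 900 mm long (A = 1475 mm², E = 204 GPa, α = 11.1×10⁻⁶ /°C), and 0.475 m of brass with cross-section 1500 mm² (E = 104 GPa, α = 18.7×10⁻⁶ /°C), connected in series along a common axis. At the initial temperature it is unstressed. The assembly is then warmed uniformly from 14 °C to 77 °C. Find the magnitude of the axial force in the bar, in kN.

P ≈ 147 kN (compressive)

Free thermal expansion of the whole bar: Σ αᵢΔT Lᵢ = 10.2×10⁻⁶×63×725 + 11.1×10⁻⁶×63×900 + 18.7×10⁻⁶×63×475 = 1.655 mm.
The walls prevent any net length change, so an axial force P (same in every segment) develops. Compatibility: P · Σ Lᵢ/(AᵢEᵢ) = δ_free.
The series flexibility is Σ Lᵢ/(AᵢEᵢ) = 725/(1200×115×10³) + 900/(1475×204×10³) + 475/(1500×104×10³) = 1.129×10⁻⁵ mm/N.
P = 1.655 / 1.129×10⁻⁵ = 146600 N = 146.6 kN, compressive.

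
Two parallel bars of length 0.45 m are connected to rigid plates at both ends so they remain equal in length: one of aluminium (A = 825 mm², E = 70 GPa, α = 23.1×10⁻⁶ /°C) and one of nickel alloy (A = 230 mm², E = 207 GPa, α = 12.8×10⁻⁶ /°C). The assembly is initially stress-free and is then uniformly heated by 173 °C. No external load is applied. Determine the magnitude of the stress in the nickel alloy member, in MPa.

σ ≈ 202 MPa (tensile)

Both members must finish at the same length. With the larger α, the aluminium tends to over-expand; the plates restrain it, putting the aluminium in compression and the nickel alloy in tension. With no external load the two internal forces are equal and opposite, magnitude P.
Compatibility of the two members (thermal + elastic change equal): (α₁ − α₂)ΔT = P·[1/(A₁E₁) + 1/(A₂E₂)].
|α₁ − α₂|·ΔT = 10.3×10⁻⁶ × 173 = 0.001782.
1/(A₁E₁) + 1/(A₂E₂) = 1/(825×70×10³) + 1/(230×207×10³) = 3.832×10⁻⁸ N⁻¹.
So P = 0.001782 / 3.832×10⁻⁸ = 46.5 kN.
σ_{nickel alloy} = P/A₂ = 46500/230 = 202.2 MPa, tensile.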